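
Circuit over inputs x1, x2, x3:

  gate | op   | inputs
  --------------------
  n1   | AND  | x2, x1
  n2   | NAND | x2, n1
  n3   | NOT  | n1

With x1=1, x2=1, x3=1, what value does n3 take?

0

n1 = 1 AND 1 = 1
n3 = NOT 1 = 0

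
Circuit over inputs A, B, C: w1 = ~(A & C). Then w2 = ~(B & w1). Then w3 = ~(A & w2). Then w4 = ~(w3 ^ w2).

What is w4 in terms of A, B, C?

w1 = ~(A & C)
w2 = ~(B & w1) = ~(B & (~(A & C)))
w3 = ~(A & w2) = ~(A & (~(B & (~(A & C)))))
w4 = ~(w3 ^ w2) = ~((~(A & (~(B & (~(A & C)))))) ^ (~(B & (~(A & C)))))

~((~(A & (~(B & (~(A & C)))))) ^ (~(B & (~(A & C)))))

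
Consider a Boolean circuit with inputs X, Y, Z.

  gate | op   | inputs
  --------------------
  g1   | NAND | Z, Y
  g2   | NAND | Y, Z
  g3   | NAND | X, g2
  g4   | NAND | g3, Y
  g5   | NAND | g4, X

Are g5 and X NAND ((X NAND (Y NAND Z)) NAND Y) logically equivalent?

Yes

g2 = Y NAND Z
g3 = X NAND g2 = X NAND (Y NAND Z)
g4 = g3 NAND Y = (X NAND (Y NAND Z)) NAND Y
g5 = g4 NAND X = ((X NAND (Y NAND Z)) NAND Y) NAND X
At X=1, Y=0, Z=0: circuit gives 0, formula gives 0.
At X=0, Y=0, Z=0: circuit gives 1, formula gives 1.
Agrees on all 8 inputs.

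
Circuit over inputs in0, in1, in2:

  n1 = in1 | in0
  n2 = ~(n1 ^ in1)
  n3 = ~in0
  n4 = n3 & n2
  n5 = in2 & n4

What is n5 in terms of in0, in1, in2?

in2 & (~in0 & (~((in1 | in0) ^ in1)))

n1 = in1 | in0
n2 = ~(n1 ^ in1) = ~((in1 | in0) ^ in1)
n3 = ~in0
n4 = n3 & n2 = ~in0 & (~((in1 | in0) ^ in1))
n5 = in2 & n4 = in2 & (~in0 & (~((in1 | in0) ^ in1)))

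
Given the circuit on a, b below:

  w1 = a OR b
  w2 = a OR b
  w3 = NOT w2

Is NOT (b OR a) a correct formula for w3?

Yes

w2 = a OR b
w3 = NOT w2 = NOT (a OR b)
At a=0, b=1: circuit gives 0, formula gives 0.
At a=0, b=0: circuit gives 1, formula gives 1.
Agrees on all 4 inputs.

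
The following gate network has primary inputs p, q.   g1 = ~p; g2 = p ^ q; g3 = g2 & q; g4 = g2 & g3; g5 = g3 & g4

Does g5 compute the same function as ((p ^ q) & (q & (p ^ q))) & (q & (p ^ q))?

g2 = p ^ q
g3 = g2 & q = (p ^ q) & q
g4 = g2 & g3 = (p ^ q) & ((p ^ q) & q)
g5 = g3 & g4 = ((p ^ q) & q) & ((p ^ q) & ((p ^ q) & q))
At p=0, q=0: circuit gives 0, formula gives 0.
At p=0, q=1: circuit gives 1, formula gives 1.
Agrees on all 4 inputs.

Yes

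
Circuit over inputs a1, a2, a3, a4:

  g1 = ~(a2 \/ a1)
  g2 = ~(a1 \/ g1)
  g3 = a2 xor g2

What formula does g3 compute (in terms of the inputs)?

a2 xor (~(a1 \/ (~(a2 \/ a1))))

g1 = ~(a2 \/ a1)
g2 = ~(a1 \/ g1) = ~(a1 \/ (~(a2 \/ a1)))
g3 = a2 xor g2 = a2 xor (~(a1 \/ (~(a2 \/ a1))))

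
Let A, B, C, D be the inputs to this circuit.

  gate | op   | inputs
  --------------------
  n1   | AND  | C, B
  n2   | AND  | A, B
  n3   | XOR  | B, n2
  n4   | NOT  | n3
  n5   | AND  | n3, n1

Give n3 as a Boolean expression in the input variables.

n2 = A AND B
n3 = B XOR n2 = B XOR (A AND B)

B XOR (A AND B)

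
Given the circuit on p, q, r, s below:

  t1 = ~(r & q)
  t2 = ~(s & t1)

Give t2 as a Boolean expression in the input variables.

t1 = ~(r & q)
t2 = ~(s & t1) = ~(s & (~(r & q)))

~(s & (~(r & q)))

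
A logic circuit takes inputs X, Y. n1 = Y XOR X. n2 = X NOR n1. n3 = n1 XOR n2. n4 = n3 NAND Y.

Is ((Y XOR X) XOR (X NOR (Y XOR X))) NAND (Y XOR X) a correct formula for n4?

No

n1 = Y XOR X
n2 = X NOR n1 = X NOR (Y XOR X)
n3 = n1 XOR n2 = (Y XOR X) XOR (X NOR (Y XOR X))
n4 = n3 NAND Y = ((Y XOR X) XOR (X NOR (Y XOR X))) NAND Y
At X=1, Y=0: circuit gives 1, formula gives 0.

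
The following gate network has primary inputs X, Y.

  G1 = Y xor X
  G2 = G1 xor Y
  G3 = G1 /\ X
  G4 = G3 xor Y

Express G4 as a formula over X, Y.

G1 = Y xor X
G3 = G1 /\ X = (Y xor X) /\ X
G4 = G3 xor Y = ((Y xor X) /\ X) xor Y

((Y xor X) /\ X) xor Y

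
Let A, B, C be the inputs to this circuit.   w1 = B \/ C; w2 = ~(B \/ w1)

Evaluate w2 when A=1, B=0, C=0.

1

w1 = 0 \/ 0 = 0
w2 = ~(0 \/ 0) = 1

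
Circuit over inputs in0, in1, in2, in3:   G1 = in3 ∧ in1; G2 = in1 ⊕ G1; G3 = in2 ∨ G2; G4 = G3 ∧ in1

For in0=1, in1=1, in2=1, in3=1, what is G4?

G1 = 1 ∧ 1 = 1
G2 = 1 ⊕ 1 = 0
G3 = 1 ∨ 0 = 1
G4 = 1 ∧ 1 = 1

1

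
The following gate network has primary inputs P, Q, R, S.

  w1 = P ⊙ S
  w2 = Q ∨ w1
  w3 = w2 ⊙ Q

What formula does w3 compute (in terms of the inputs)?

(Q ∨ (P ⊙ S)) ⊙ Q

w1 = P ⊙ S
w2 = Q ∨ w1 = Q ∨ (P ⊙ S)
w3 = w2 ⊙ Q = (Q ∨ (P ⊙ S)) ⊙ Q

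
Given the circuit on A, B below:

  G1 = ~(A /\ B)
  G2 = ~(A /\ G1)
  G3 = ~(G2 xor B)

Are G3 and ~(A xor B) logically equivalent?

G1 = ~(A /\ B)
G2 = ~(A /\ G1) = ~(A /\ (~(A /\ B)))
G3 = ~(G2 xor B) = ~((~(A /\ (~(A /\ B)))) xor B)
At A=0, B=0: circuit gives 0, formula gives 1.

No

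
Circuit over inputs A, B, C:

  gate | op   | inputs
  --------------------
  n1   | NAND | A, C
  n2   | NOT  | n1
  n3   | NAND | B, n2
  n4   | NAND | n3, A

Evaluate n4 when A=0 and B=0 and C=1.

n1 = 0 NAND 1 = 1
n2 = NOT 1 = 0
n3 = 0 NAND 0 = 1
n4 = 1 NAND 0 = 1

1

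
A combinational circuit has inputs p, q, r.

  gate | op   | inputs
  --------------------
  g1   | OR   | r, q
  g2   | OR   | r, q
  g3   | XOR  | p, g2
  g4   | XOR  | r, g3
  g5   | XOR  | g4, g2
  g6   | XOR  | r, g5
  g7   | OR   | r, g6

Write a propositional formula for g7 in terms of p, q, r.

g2 = r OR q
g3 = p XOR g2 = p XOR (r OR q)
g4 = r XOR g3 = r XOR (p XOR (r OR q))
g5 = g4 XOR g2 = (r XOR (p XOR (r OR q))) XOR (r OR q)
g6 = r XOR g5 = r XOR ((r XOR (p XOR (r OR q))) XOR (r OR q))
g7 = r OR g6 = r OR (r XOR ((r XOR (p XOR (r OR q))) XOR (r OR q)))

r OR (r XOR ((r XOR (p XOR (r OR q))) XOR (r OR q)))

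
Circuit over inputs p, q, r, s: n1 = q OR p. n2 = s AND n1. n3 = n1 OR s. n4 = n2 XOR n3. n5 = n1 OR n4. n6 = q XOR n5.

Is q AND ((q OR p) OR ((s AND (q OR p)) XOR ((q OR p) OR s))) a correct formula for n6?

n1 = q OR p
n2 = s AND n1 = s AND (q OR p)
n3 = n1 OR s = (q OR p) OR s
n4 = n2 XOR n3 = (s AND (q OR p)) XOR ((q OR p) OR s)
n5 = n1 OR n4 = (q OR p) OR ((s AND (q OR p)) XOR ((q OR p) OR s))
n6 = q XOR n5 = q XOR ((q OR p) OR ((s AND (q OR p)) XOR ((q OR p) OR s)))
At p=0, q=0, r=0, s=1: circuit gives 1, formula gives 0.

No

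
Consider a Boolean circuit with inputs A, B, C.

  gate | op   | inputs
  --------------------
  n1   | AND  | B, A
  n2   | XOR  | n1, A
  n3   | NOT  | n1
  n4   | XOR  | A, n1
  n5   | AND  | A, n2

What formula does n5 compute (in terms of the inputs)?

A AND ((B AND A) XOR A)

n1 = B AND A
n2 = n1 XOR A = (B AND A) XOR A
n5 = A AND n2 = A AND ((B AND A) XOR A)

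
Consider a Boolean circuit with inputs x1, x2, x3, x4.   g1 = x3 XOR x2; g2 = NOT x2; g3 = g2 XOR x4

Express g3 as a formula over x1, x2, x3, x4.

NOT x2 XOR x4

g2 = NOT x2
g3 = g2 XOR x4 = NOT x2 XOR x4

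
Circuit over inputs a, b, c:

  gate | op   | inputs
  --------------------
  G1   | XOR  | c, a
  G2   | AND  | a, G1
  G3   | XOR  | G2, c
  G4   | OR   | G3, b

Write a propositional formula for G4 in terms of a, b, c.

((a AND (c XOR a)) XOR c) OR b

G1 = c XOR a
G2 = a AND G1 = a AND (c XOR a)
G3 = G2 XOR c = (a AND (c XOR a)) XOR c
G4 = G3 OR b = ((a AND (c XOR a)) XOR c) OR b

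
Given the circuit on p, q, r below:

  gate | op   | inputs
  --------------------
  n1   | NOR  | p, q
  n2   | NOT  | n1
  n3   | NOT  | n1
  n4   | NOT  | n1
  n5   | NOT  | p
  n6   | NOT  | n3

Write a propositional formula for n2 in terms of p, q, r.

NOT (p NOR q)

n1 = p NOR q
n2 = NOT n1 = NOT (p NOR q)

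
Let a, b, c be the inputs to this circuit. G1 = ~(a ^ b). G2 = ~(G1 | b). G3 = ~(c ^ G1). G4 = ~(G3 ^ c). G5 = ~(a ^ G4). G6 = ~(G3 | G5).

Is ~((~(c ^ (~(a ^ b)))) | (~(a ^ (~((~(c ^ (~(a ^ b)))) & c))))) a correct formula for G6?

No

G1 = ~(a ^ b)
G3 = ~(c ^ G1) = ~(c ^ (~(a ^ b)))
G4 = ~(G3 ^ c) = ~((~(c ^ (~(a ^ b)))) ^ c)
G5 = ~(a ^ G4) = ~(a ^ (~((~(c ^ (~(a ^ b)))) ^ c)))
G6 = ~(G3 | G5) = ~((~(c ^ (~(a ^ b)))) | (~(a ^ (~((~(c ^ (~(a ^ b)))) ^ c)))))
At a=0, b=1, c=1: circuit gives 0, formula gives 1.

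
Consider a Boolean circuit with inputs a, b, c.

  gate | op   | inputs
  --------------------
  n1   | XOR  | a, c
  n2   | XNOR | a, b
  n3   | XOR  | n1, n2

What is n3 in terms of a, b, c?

n1 = a XOR c
n2 = a XNOR b
n3 = n1 XOR n2 = (a XOR c) XOR (a XNOR b)

(a XOR c) XOR (a XNOR b)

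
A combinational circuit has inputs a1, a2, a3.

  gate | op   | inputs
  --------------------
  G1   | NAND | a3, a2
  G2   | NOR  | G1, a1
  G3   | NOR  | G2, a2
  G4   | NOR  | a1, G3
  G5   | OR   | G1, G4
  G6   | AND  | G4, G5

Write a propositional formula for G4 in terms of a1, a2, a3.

G1 = a3 NAND a2
G2 = G1 NOR a1 = (a3 NAND a2) NOR a1
G3 = G2 NOR a2 = ((a3 NAND a2) NOR a1) NOR a2
G4 = a1 NOR G3 = a1 NOR (((a3 NAND a2) NOR a1) NOR a2)

a1 NOR (((a3 NAND a2) NOR a1) NOR a2)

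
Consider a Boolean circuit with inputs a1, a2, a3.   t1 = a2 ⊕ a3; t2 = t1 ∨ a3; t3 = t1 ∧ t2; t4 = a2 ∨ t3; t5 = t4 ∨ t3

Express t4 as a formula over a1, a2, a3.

a2 ∨ ((a2 ⊕ a3) ∧ ((a2 ⊕ a3) ∨ a3))

t1 = a2 ⊕ a3
t2 = t1 ∨ a3 = (a2 ⊕ a3) ∨ a3
t3 = t1 ∧ t2 = (a2 ⊕ a3) ∧ ((a2 ⊕ a3) ∨ a3)
t4 = a2 ∨ t3 = a2 ∨ ((a2 ⊕ a3) ∧ ((a2 ⊕ a3) ∨ a3))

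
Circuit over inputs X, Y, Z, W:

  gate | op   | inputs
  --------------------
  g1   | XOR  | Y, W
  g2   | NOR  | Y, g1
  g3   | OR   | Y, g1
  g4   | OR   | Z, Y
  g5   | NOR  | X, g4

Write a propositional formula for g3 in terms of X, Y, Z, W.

Y OR (Y XOR W)

g1 = Y XOR W
g3 = Y OR g1 = Y OR (Y XOR W)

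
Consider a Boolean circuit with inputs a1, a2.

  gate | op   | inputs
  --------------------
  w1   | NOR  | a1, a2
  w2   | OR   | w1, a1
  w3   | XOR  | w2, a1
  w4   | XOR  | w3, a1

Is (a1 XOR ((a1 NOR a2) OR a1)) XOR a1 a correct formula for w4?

w1 = a1 NOR a2
w2 = w1 OR a1 = (a1 NOR a2) OR a1
w3 = w2 XOR a1 = ((a1 NOR a2) OR a1) XOR a1
w4 = w3 XOR a1 = (((a1 NOR a2) OR a1) XOR a1) XOR a1
At a1=0, a2=1: circuit gives 0, formula gives 0.
At a1=0, a2=0: circuit gives 1, formula gives 1.
Agrees on all 4 inputs.

Yes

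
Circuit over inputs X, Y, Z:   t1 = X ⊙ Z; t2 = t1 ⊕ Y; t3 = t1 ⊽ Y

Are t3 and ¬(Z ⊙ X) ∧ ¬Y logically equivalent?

Yes

t1 = X ⊙ Z
t3 = t1 ⊽ Y = (X ⊙ Z) ⊽ Y
At X=0, Y=0, Z=0: circuit gives 0, formula gives 0.
At X=0, Y=0, Z=1: circuit gives 1, formula gives 1.
Agrees on all 8 inputs.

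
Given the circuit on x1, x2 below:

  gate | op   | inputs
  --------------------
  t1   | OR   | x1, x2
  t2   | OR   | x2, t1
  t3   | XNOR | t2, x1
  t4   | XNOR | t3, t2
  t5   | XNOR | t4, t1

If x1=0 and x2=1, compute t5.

t1 = 0 OR 1 = 1
t2 = 1 OR 1 = 1
t3 = 1 XNOR 0 = 0
t4 = 0 XNOR 1 = 0
t5 = 0 XNOR 1 = 0

0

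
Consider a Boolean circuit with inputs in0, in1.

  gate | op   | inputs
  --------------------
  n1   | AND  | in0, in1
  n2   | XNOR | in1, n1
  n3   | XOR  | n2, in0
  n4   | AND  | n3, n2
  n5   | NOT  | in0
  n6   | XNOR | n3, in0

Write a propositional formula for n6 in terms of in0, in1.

((in1 XNOR (in0 AND in1)) XOR in0) XNOR in0

n1 = in0 AND in1
n2 = in1 XNOR n1 = in1 XNOR (in0 AND in1)
n3 = n2 XOR in0 = (in1 XNOR (in0 AND in1)) XOR in0
n6 = n3 XNOR in0 = ((in1 XNOR (in0 AND in1)) XOR in0) XNOR in0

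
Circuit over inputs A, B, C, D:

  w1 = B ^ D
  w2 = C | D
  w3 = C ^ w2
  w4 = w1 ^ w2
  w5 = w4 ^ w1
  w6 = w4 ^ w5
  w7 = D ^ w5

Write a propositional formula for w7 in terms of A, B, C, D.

D ^ (((B ^ D) ^ (C | D)) ^ (B ^ D))

w1 = B ^ D
w2 = C | D
w4 = w1 ^ w2 = (B ^ D) ^ (C | D)
w5 = w4 ^ w1 = ((B ^ D) ^ (C | D)) ^ (B ^ D)
w7 = D ^ w5 = D ^ (((B ^ D) ^ (C | D)) ^ (B ^ D))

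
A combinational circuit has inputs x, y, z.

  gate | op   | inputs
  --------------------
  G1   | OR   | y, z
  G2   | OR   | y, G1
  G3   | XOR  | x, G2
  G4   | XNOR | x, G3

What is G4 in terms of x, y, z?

x XNOR (x XOR (y OR (y OR z)))

G1 = y OR z
G2 = y OR G1 = y OR (y OR z)
G3 = x XOR G2 = x XOR (y OR (y OR z))
G4 = x XNOR G3 = x XNOR (x XOR (y OR (y OR z)))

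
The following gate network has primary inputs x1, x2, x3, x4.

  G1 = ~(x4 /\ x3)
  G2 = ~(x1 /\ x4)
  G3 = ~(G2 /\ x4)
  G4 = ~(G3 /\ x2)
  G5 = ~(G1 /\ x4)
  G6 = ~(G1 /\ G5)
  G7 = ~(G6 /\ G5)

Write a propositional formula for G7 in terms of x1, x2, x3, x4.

G1 = ~(x4 /\ x3)
G5 = ~(G1 /\ x4) = ~((~(x4 /\ x3)) /\ x4)
G6 = ~(G1 /\ G5) = ~((~(x4 /\ x3)) /\ (~((~(x4 /\ x3)) /\ x4)))
G7 = ~(G6 /\ G5) = ~((~((~(x4 /\ x3)) /\ (~((~(x4 /\ x3)) /\ x4)))) /\ (~((~(x4 /\ x3)) /\ x4)))

~((~((~(x4 /\ x3)) /\ (~((~(x4 /\ x3)) /\ x4)))) /\ (~((~(x4 /\ x3)) /\ x4)))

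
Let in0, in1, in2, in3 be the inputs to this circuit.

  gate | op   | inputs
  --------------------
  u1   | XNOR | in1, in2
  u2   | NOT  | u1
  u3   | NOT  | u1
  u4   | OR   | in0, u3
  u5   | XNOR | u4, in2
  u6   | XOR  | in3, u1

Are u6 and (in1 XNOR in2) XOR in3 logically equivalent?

u1 = in1 XNOR in2
u6 = in3 XOR u1 = in3 XOR (in1 XNOR in2)
At in0=0, in1=0, in2=0, in3=1: circuit gives 0, formula gives 0.
At in0=0, in1=0, in2=0, in3=0: circuit gives 1, formula gives 1.
Agrees on all 16 inputs.

Yes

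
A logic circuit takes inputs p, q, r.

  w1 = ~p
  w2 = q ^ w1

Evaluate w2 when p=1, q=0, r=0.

0

w1 = ~1 = 0
w2 = 0 ^ 0 = 0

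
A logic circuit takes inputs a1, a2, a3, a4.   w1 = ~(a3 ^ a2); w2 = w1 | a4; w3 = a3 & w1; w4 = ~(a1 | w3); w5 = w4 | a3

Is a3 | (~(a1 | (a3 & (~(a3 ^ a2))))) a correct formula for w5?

Yes

w1 = ~(a3 ^ a2)
w3 = a3 & w1 = a3 & (~(a3 ^ a2))
w4 = ~(a1 | w3) = ~(a1 | (a3 & (~(a3 ^ a2))))
w5 = w4 | a3 = (~(a1 | (a3 & (~(a3 ^ a2))))) | a3
At a1=1, a2=0, a3=0, a4=0: circuit gives 0, formula gives 0.
At a1=0, a2=0, a3=0, a4=0: circuit gives 1, formula gives 1.
Agrees on all 16 inputs.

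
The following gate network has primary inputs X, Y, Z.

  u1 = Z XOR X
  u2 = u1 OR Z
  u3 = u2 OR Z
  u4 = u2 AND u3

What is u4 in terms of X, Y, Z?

u1 = Z XOR X
u2 = u1 OR Z = (Z XOR X) OR Z
u3 = u2 OR Z = ((Z XOR X) OR Z) OR Z
u4 = u2 AND u3 = ((Z XOR X) OR Z) AND (((Z XOR X) OR Z) OR Z)

((Z XOR X) OR Z) AND (((Z XOR X) OR Z) OR Z)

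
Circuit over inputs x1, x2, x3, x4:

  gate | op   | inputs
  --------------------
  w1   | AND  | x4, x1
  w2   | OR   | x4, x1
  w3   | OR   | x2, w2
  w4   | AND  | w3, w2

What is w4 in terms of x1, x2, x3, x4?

w2 = x4 OR x1
w3 = x2 OR w2 = x2 OR (x4 OR x1)
w4 = w3 AND w2 = (x2 OR (x4 OR x1)) AND (x4 OR x1)

(x2 OR (x4 OR x1)) AND (x4 OR x1)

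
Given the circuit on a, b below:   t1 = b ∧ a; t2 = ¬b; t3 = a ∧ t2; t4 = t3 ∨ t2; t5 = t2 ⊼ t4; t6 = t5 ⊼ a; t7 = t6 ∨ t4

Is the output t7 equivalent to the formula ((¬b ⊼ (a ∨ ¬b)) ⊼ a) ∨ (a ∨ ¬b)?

No

t2 = ¬b
t3 = a ∧ t2 = a ∧ ¬b
t4 = t3 ∨ t2 = (a ∧ ¬b) ∨ ¬b
t5 = t2 ⊼ t4 = ¬b ⊼ ((a ∧ ¬b) ∨ ¬b)
t6 = t5 ⊼ a = (¬b ⊼ ((a ∧ ¬b) ∨ ¬b)) ⊼ a
t7 = t6 ∨ t4 = ((¬b ⊼ ((a ∧ ¬b) ∨ ¬b)) ⊼ a) ∨ ((a ∧ ¬b) ∨ ¬b)
At a=1, b=1: circuit gives 0, formula gives 1.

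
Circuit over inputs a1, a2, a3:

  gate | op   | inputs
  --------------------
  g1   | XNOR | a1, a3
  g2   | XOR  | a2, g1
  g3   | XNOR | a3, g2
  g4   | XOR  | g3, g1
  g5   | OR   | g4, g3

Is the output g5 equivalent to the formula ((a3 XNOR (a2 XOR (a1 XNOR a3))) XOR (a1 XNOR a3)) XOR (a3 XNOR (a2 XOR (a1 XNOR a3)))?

g1 = a1 XNOR a3
g2 = a2 XOR g1 = a2 XOR (a1 XNOR a3)
g3 = a3 XNOR g2 = a3 XNOR (a2 XOR (a1 XNOR a3))
g4 = g3 XOR g1 = (a3 XNOR (a2 XOR (a1 XNOR a3))) XOR (a1 XNOR a3)
g5 = g4 OR g3 = ((a3 XNOR (a2 XOR (a1 XNOR a3))) XOR (a1 XNOR a3)) OR (a3 XNOR (a2 XOR (a1 XNOR a3)))
At a1=0, a2=1, a3=1: circuit gives 1, formula gives 0.

No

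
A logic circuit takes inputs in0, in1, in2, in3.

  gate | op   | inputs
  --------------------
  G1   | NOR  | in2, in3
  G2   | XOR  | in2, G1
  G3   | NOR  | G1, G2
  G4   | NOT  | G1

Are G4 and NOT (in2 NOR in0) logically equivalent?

G1 = in2 NOR in3
G4 = NOT G1 = NOT (in2 NOR in3)
At in0=0, in1=0, in2=0, in3=1: circuit gives 1, formula gives 0.

No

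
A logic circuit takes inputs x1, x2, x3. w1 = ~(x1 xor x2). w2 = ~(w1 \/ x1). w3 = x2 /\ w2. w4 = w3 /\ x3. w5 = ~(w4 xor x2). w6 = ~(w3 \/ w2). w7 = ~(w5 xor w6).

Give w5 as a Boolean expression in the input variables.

~(((x2 /\ (~((~(x1 xor x2)) \/ x1))) /\ x3) xor x2)

w1 = ~(x1 xor x2)
w2 = ~(w1 \/ x1) = ~((~(x1 xor x2)) \/ x1)
w3 = x2 /\ w2 = x2 /\ (~((~(x1 xor x2)) \/ x1))
w4 = w3 /\ x3 = (x2 /\ (~((~(x1 xor x2)) \/ x1))) /\ x3
w5 = ~(w4 xor x2) = ~(((x2 /\ (~((~(x1 xor x2)) \/ x1))) /\ x3) xor x2)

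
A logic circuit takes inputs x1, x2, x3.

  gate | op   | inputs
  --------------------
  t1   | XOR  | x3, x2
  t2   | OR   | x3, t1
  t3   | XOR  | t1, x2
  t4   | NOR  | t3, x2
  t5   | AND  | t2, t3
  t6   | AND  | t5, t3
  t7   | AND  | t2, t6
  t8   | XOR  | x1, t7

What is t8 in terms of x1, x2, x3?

x1 XOR ((x3 OR (x3 XOR x2)) AND (((x3 OR (x3 XOR x2)) AND ((x3 XOR x2) XOR x2)) AND ((x3 XOR x2) XOR x2)))

t1 = x3 XOR x2
t2 = x3 OR t1 = x3 OR (x3 XOR x2)
t3 = t1 XOR x2 = (x3 XOR x2) XOR x2
t5 = t2 AND t3 = (x3 OR (x3 XOR x2)) AND ((x3 XOR x2) XOR x2)
t6 = t5 AND t3 = ((x3 OR (x3 XOR x2)) AND ((x3 XOR x2) XOR x2)) AND ((x3 XOR x2) XOR x2)
t7 = t2 AND t6 = (x3 OR (x3 XOR x2)) AND (((x3 OR (x3 XOR x2)) AND ((x3 XOR x2) XOR x2)) AND ((x3 XOR x2) XOR x2))
t8 = x1 XOR t7 = x1 XOR ((x3 OR (x3 XOR x2)) AND (((x3 OR (x3 XOR x2)) AND ((x3 XOR x2) XOR x2)) AND ((x3 XOR x2) XOR x2)))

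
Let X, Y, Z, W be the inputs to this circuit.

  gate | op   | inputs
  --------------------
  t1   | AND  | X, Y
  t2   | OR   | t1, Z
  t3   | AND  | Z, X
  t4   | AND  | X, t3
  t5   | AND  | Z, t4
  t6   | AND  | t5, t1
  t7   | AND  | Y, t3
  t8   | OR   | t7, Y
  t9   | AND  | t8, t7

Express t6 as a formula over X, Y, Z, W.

t1 = X AND Y
t3 = Z AND X
t4 = X AND t3 = X AND (Z AND X)
t5 = Z AND t4 = Z AND (X AND (Z AND X))
t6 = t5 AND t1 = (Z AND (X AND (Z AND X))) AND (X AND Y)

(Z AND (X AND (Z AND X))) AND (X AND Y)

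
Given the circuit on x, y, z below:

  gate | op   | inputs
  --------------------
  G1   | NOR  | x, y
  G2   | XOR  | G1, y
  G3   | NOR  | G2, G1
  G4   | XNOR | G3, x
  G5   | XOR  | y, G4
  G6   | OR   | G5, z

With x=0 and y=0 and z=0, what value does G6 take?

1

G1 = 0 NOR 0 = 1
G2 = 1 XOR 0 = 1
G3 = 1 NOR 1 = 0
G4 = 0 XNOR 0 = 1
G5 = 0 XOR 1 = 1
G6 = 1 OR 0 = 1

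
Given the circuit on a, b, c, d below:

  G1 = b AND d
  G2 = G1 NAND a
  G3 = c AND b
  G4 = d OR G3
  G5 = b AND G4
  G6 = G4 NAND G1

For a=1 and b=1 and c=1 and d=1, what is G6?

G1 = 1 AND 1 = 1
G3 = 1 AND 1 = 1
G4 = 1 OR 1 = 1
G6 = 1 NAND 1 = 0

0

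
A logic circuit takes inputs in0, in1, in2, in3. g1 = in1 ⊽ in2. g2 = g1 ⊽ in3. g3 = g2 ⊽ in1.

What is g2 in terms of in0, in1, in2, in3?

(in1 ⊽ in2) ⊽ in3

g1 = in1 ⊽ in2
g2 = g1 ⊽ in3 = (in1 ⊽ in2) ⊽ in3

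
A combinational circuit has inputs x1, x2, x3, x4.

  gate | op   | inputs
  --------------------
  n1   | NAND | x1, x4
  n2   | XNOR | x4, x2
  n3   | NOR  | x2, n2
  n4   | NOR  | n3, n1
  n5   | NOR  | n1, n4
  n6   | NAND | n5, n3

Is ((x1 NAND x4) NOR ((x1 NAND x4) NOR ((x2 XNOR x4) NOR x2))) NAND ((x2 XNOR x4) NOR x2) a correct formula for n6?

Yes

n1 = x1 NAND x4
n2 = x4 XNOR x2
n3 = x2 NOR n2 = x2 NOR (x4 XNOR x2)
n4 = n3 NOR n1 = (x2 NOR (x4 XNOR x2)) NOR (x1 NAND x4)
n5 = n1 NOR n4 = (x1 NAND x4) NOR ((x2 NOR (x4 XNOR x2)) NOR (x1 NAND x4))
n6 = n5 NAND n3 = ((x1 NAND x4) NOR ((x2 NOR (x4 XNOR x2)) NOR (x1 NAND x4))) NAND (x2 NOR (x4 XNOR x2))
At x1=1, x2=0, x3=0, x4=1: circuit gives 0, formula gives 0.
At x1=0, x2=0, x3=0, x4=0: circuit gives 1, formula gives 1.
Agrees on all 16 inputs.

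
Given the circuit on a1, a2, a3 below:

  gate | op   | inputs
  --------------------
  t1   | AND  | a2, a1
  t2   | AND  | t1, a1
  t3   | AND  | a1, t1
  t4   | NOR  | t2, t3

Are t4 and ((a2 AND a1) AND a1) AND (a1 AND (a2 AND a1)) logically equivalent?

No

t1 = a2 AND a1
t2 = t1 AND a1 = (a2 AND a1) AND a1
t3 = a1 AND t1 = a1 AND (a2 AND a1)
t4 = t2 NOR t3 = ((a2 AND a1) AND a1) NOR (a1 AND (a2 AND a1))
At a1=0, a2=0, a3=0: circuit gives 1, formula gives 0.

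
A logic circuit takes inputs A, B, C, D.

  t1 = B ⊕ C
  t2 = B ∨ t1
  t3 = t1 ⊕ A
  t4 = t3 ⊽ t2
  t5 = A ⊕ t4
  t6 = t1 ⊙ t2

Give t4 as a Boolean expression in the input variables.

((B ⊕ C) ⊕ A) ⊽ (B ∨ (B ⊕ C))

t1 = B ⊕ C
t2 = B ∨ t1 = B ∨ (B ⊕ C)
t3 = t1 ⊕ A = (B ⊕ C) ⊕ A
t4 = t3 ⊽ t2 = ((B ⊕ C) ⊕ A) ⊽ (B ∨ (B ⊕ C))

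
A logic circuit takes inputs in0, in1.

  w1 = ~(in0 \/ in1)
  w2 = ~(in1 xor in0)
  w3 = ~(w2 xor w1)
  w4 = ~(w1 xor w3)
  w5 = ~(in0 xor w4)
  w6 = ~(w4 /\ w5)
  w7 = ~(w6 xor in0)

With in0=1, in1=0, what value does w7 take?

1

w1 = ~(1 \/ 0) = 0
w2 = ~(0 xor 1) = 0
w3 = ~(0 xor 0) = 1
w4 = ~(0 xor 1) = 0
w5 = ~(1 xor 0) = 0
w6 = ~(0 /\ 0) = 1
w7 = ~(1 xor 1) = 1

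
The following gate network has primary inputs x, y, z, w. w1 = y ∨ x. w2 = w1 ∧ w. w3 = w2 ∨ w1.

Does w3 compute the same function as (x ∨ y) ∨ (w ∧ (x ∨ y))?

Yes

w1 = y ∨ x
w2 = w1 ∧ w = (y ∨ x) ∧ w
w3 = w2 ∨ w1 = ((y ∨ x) ∧ w) ∨ (y ∨ x)
At x=0, y=0, z=0, w=0: circuit gives 0, formula gives 0.
At x=0, y=1, z=0, w=0: circuit gives 1, formula gives 1.
Agrees on all 16 inputs.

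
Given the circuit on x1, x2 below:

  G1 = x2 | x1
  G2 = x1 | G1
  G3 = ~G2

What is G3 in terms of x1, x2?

~(x1 | (x2 | x1))

G1 = x2 | x1
G2 = x1 | G1 = x1 | (x2 | x1)
G3 = ~G2 = ~(x1 | (x2 | x1))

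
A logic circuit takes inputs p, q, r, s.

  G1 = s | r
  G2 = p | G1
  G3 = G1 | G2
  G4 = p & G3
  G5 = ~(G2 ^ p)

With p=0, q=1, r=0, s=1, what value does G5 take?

0

G1 = 1 | 0 = 1
G2 = 0 | 1 = 1
G5 = ~(1 ^ 0) = 0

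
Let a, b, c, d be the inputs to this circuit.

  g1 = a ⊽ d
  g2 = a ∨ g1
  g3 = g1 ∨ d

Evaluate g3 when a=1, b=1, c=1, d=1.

1

g1 = 1 ⊽ 1 = 0
g3 = 0 ∨ 1 = 1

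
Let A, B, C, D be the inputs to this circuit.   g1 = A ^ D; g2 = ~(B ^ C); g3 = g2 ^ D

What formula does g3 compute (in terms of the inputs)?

(~(B ^ C)) ^ D

g2 = ~(B ^ C)
g3 = g2 ^ D = (~(B ^ C)) ^ D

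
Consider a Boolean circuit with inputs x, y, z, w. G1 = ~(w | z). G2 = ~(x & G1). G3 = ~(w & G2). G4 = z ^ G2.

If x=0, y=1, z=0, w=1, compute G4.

G1 = ~(1 | 0) = 0
G2 = ~(0 & 0) = 1
G4 = 0 ^ 1 = 1

1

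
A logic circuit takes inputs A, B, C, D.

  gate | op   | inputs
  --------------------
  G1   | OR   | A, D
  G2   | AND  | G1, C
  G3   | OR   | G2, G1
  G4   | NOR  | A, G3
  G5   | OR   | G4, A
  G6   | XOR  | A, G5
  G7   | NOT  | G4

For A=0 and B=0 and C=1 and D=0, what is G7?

0

G1 = 0 OR 0 = 0
G2 = 0 AND 1 = 0
G3 = 0 OR 0 = 0
G4 = 0 NOR 0 = 1
G7 = NOT 1 = 0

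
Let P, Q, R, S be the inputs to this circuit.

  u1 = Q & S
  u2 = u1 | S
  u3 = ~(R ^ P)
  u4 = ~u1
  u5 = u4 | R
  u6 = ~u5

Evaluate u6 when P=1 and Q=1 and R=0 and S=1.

1

u1 = 1 & 1 = 1
u4 = ~1 = 0
u5 = 0 | 0 = 0
u6 = ~0 = 1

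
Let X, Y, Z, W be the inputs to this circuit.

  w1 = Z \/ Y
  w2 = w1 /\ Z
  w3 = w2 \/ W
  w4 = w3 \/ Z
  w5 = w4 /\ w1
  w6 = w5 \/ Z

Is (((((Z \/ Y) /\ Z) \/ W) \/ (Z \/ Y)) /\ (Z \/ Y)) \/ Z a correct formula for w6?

w1 = Z \/ Y
w2 = w1 /\ Z = (Z \/ Y) /\ Z
w3 = w2 \/ W = ((Z \/ Y) /\ Z) \/ W
w4 = w3 \/ Z = (((Z \/ Y) /\ Z) \/ W) \/ Z
w5 = w4 /\ w1 = ((((Z \/ Y) /\ Z) \/ W) \/ Z) /\ (Z \/ Y)
w6 = w5 \/ Z = (((((Z \/ Y) /\ Z) \/ W) \/ Z) /\ (Z \/ Y)) \/ Z
At X=0, Y=1, Z=0, W=0: circuit gives 0, formula gives 1.

No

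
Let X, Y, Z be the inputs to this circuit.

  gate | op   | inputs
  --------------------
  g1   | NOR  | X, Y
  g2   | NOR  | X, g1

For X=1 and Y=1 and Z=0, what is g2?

0

g1 = 1 NOR 1 = 0
g2 = 1 NOR 0 = 0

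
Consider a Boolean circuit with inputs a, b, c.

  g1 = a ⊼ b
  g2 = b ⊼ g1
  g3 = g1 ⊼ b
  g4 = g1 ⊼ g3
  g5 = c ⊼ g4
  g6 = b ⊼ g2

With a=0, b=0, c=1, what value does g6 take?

g1 = 0 ⊼ 0 = 1
g2 = 0 ⊼ 1 = 1
g6 = 0 ⊼ 1 = 1

1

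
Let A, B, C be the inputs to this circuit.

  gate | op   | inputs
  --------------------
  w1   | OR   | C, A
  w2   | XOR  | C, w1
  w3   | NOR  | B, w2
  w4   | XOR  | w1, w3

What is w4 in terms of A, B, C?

w1 = C OR A
w2 = C XOR w1 = C XOR (C OR A)
w3 = B NOR w2 = B NOR (C XOR (C OR A))
w4 = w1 XOR w3 = (C OR A) XOR (B NOR (C XOR (C OR A)))

(C OR A) XOR (B NOR (C XOR (C OR A)))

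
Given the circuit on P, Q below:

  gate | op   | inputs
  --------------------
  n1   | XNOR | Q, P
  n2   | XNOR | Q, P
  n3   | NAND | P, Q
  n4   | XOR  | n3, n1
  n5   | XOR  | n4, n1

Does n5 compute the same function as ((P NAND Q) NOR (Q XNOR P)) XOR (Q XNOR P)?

No

n1 = Q XNOR P
n3 = P NAND Q
n4 = n3 XOR n1 = (P NAND Q) XOR (Q XNOR P)
n5 = n4 XOR n1 = ((P NAND Q) XOR (Q XNOR P)) XOR (Q XNOR P)
At P=0, Q=1: circuit gives 1, formula gives 0.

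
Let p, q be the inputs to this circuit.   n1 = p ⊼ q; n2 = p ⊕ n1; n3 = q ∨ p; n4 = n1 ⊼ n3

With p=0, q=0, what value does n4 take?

1

n1 = 0 ⊼ 0 = 1
n3 = 0 ∨ 0 = 0
n4 = 1 ⊼ 0 = 1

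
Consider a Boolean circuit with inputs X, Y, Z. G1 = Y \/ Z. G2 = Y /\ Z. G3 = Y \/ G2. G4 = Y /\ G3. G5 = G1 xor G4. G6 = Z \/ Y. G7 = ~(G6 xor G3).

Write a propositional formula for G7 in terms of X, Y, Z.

~((Z \/ Y) xor (Y \/ (Y /\ Z)))

G2 = Y /\ Z
G3 = Y \/ G2 = Y \/ (Y /\ Z)
G6 = Z \/ Y
G7 = ~(G6 xor G3) = ~((Z \/ Y) xor (Y \/ (Y /\ Z)))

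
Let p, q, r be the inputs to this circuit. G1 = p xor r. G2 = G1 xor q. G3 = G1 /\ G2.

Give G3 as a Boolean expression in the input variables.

(p xor r) /\ ((p xor r) xor q)

G1 = p xor r
G2 = G1 xor q = (p xor r) xor q
G3 = G1 /\ G2 = (p xor r) /\ ((p xor r) xor q)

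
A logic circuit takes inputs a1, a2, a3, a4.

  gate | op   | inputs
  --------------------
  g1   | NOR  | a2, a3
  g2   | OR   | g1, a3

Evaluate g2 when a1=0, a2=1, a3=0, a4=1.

0

g1 = 1 NOR 0 = 0
g2 = 0 OR 0 = 0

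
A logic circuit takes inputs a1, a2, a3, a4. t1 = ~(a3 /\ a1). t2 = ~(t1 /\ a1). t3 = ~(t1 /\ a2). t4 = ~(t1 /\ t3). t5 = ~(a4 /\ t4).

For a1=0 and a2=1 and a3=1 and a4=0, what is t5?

t1 = ~(1 /\ 0) = 1
t3 = ~(1 /\ 1) = 0
t4 = ~(1 /\ 0) = 1
t5 = ~(0 /\ 1) = 1

1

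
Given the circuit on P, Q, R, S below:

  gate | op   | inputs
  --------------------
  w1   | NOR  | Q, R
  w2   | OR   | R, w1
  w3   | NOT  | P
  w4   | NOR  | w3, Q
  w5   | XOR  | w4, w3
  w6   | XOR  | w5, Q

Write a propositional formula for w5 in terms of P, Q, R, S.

w3 = NOT P
w4 = w3 NOR Q = NOT P NOR Q
w5 = w4 XOR w3 = (NOT P NOR Q) XOR NOT P

(NOT P NOR Q) XOR NOT P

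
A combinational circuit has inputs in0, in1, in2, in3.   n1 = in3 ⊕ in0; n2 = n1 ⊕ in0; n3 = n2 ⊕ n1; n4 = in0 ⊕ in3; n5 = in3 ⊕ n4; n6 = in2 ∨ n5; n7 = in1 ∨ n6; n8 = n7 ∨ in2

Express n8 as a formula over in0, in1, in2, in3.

(in1 ∨ (in2 ∨ (in3 ⊕ (in0 ⊕ in3)))) ∨ in2

n4 = in0 ⊕ in3
n5 = in3 ⊕ n4 = in3 ⊕ (in0 ⊕ in3)
n6 = in2 ∨ n5 = in2 ∨ (in3 ⊕ (in0 ⊕ in3))
n7 = in1 ∨ n6 = in1 ∨ (in2 ∨ (in3 ⊕ (in0 ⊕ in3)))
n8 = n7 ∨ in2 = (in1 ∨ (in2 ∨ (in3 ⊕ (in0 ⊕ in3)))) ∨ in2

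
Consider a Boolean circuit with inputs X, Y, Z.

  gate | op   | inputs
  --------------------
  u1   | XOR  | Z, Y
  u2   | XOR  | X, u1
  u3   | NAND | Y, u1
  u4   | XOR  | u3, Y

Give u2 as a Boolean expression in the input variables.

u1 = Z XOR Y
u2 = X XOR u1 = X XOR (Z XOR Y)

X XOR (Z XOR Y)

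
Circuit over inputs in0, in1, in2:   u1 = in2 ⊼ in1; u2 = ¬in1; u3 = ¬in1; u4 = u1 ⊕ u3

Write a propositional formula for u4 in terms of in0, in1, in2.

(in2 ⊼ in1) ⊕ ¬in1

u1 = in2 ⊼ in1
u3 = ¬in1
u4 = u1 ⊕ u3 = (in2 ⊼ in1) ⊕ ¬in1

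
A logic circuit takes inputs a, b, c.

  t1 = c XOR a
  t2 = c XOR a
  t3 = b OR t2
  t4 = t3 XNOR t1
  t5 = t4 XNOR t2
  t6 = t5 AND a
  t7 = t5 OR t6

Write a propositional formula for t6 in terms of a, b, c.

(((b OR (c XOR a)) XNOR (c XOR a)) XNOR (c XOR a)) AND a

t1 = c XOR a
t2 = c XOR a
t3 = b OR t2 = b OR (c XOR a)
t4 = t3 XNOR t1 = (b OR (c XOR a)) XNOR (c XOR a)
t5 = t4 XNOR t2 = ((b OR (c XOR a)) XNOR (c XOR a)) XNOR (c XOR a)
t6 = t5 AND a = (((b OR (c XOR a)) XNOR (c XOR a)) XNOR (c XOR a)) AND a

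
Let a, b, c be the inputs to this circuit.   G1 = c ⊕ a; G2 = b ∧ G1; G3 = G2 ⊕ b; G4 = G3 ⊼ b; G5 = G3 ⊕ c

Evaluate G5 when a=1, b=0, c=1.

1

G1 = 1 ⊕ 1 = 0
G2 = 0 ∧ 0 = 0
G3 = 0 ⊕ 0 = 0
G5 = 0 ⊕ 1 = 1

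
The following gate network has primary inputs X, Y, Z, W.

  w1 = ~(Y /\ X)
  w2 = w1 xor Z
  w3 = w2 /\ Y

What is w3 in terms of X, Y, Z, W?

w1 = ~(Y /\ X)
w2 = w1 xor Z = (~(Y /\ X)) xor Z
w3 = w2 /\ Y = ((~(Y /\ X)) xor Z) /\ Y

((~(Y /\ X)) xor Z) /\ Y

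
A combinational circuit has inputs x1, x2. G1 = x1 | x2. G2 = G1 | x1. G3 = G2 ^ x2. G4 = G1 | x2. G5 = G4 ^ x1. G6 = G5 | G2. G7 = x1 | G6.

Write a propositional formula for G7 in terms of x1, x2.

x1 | ((((x1 | x2) | x2) ^ x1) | ((x1 | x2) | x1))

G1 = x1 | x2
G2 = G1 | x1 = (x1 | x2) | x1
G4 = G1 | x2 = (x1 | x2) | x2
G5 = G4 ^ x1 = ((x1 | x2) | x2) ^ x1
G6 = G5 | G2 = (((x1 | x2) | x2) ^ x1) | ((x1 | x2) | x1)
G7 = x1 | G6 = x1 | ((((x1 | x2) | x2) ^ x1) | ((x1 | x2) | x1))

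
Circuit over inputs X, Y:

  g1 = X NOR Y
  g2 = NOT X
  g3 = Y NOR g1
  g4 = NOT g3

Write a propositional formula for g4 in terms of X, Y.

g1 = X NOR Y
g3 = Y NOR g1 = Y NOR (X NOR Y)
g4 = NOT g3 = NOT (Y NOR (X NOR Y))

NOT (Y NOR (X NOR Y))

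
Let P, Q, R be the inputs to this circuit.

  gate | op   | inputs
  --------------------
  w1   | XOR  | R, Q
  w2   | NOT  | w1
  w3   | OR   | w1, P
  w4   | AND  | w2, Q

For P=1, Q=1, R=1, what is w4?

1

w1 = 1 XOR 1 = 0
w2 = NOT 0 = 1
w4 = 1 AND 1 = 1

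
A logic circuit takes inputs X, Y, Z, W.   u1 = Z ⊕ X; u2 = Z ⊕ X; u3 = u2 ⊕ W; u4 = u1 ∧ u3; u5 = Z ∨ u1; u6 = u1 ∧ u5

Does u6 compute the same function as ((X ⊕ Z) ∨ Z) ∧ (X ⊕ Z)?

Yes

u1 = Z ⊕ X
u5 = Z ∨ u1 = Z ∨ (Z ⊕ X)
u6 = u1 ∧ u5 = (Z ⊕ X) ∧ (Z ∨ (Z ⊕ X))
At X=0, Y=0, Z=0, W=0: circuit gives 0, formula gives 0.
At X=0, Y=0, Z=1, W=0: circuit gives 1, formula gives 1.
Agrees on all 16 inputs.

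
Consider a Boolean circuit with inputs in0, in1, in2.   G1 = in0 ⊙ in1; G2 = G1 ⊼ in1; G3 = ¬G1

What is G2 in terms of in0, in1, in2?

(in0 ⊙ in1) ⊼ in1

G1 = in0 ⊙ in1
G2 = G1 ⊼ in1 = (in0 ⊙ in1) ⊼ in1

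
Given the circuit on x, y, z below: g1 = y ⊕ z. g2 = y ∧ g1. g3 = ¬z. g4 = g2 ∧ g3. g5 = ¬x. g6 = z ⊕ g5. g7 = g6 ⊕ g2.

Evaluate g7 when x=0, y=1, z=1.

g1 = 1 ⊕ 1 = 0
g2 = 1 ∧ 0 = 0
g5 = ¬0 = 1
g6 = 1 ⊕ 1 = 0
g7 = 0 ⊕ 0 = 0

0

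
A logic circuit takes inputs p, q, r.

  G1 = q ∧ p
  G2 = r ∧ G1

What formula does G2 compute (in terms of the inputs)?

r ∧ (q ∧ p)

G1 = q ∧ p
G2 = r ∧ G1 = r ∧ (q ∧ p)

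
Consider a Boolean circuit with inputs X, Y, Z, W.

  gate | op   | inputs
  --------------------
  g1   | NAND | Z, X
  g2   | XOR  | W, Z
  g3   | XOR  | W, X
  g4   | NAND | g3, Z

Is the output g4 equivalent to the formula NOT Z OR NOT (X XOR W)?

Yes

g3 = W XOR X
g4 = g3 NAND Z = (W XOR X) NAND Z
At X=0, Y=0, Z=1, W=1: circuit gives 0, formula gives 0.
At X=0, Y=0, Z=0, W=0: circuit gives 1, formula gives 1.
Agrees on all 16 inputs.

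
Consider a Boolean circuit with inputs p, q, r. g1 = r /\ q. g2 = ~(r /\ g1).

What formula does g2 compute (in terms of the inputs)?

~(r /\ (r /\ q))

g1 = r /\ q
g2 = ~(r /\ g1) = ~(r /\ (r /\ q))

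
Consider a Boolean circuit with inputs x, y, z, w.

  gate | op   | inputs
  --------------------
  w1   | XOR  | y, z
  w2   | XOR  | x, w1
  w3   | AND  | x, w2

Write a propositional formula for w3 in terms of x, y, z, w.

x AND (x XOR (y XOR z))

w1 = y XOR z
w2 = x XOR w1 = x XOR (y XOR z)
w3 = x AND w2 = x AND (x XOR (y XOR z))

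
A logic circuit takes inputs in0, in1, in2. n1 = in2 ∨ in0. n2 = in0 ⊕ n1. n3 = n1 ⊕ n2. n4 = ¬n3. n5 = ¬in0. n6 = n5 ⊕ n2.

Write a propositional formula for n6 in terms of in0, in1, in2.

n1 = in2 ∨ in0
n2 = in0 ⊕ n1 = in0 ⊕ (in2 ∨ in0)
n5 = ¬in0
n6 = n5 ⊕ n2 = ¬in0 ⊕ (in0 ⊕ (in2 ∨ in0))

¬in0 ⊕ (in0 ⊕ (in2 ∨ in0))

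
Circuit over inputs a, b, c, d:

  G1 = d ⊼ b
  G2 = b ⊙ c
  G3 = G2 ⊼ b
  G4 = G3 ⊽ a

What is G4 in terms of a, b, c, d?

G2 = b ⊙ c
G3 = G2 ⊼ b = (b ⊙ c) ⊼ b
G4 = G3 ⊽ a = ((b ⊙ c) ⊼ b) ⊽ a

((b ⊙ c) ⊼ b) ⊽ a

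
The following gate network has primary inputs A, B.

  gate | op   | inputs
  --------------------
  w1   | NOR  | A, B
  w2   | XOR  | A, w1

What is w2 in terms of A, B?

A XOR (A NOR B)

w1 = A NOR B
w2 = A XOR w1 = A XOR (A NOR B)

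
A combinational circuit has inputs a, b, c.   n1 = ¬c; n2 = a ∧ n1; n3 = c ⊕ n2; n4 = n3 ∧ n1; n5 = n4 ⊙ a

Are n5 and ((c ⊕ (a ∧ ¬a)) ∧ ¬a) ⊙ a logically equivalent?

n1 = ¬c
n2 = a ∧ n1 = a ∧ ¬c
n3 = c ⊕ n2 = c ⊕ (a ∧ ¬c)
n4 = n3 ∧ n1 = (c ⊕ (a ∧ ¬c)) ∧ ¬c
n5 = n4 ⊙ a = ((c ⊕ (a ∧ ¬c)) ∧ ¬c) ⊙ a
At a=0, b=0, c=1: circuit gives 1, formula gives 0.

No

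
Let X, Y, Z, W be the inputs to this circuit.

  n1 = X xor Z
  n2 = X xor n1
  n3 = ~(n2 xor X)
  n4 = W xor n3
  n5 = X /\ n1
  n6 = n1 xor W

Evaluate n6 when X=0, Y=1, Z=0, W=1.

n1 = 0 xor 0 = 0
n6 = 0 xor 1 = 1

1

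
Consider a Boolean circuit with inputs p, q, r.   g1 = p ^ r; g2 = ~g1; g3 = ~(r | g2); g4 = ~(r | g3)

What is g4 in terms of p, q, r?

g1 = p ^ r
g2 = ~g1 = ~(p ^ r)
g3 = ~(r | g2) = ~(r | ~(p ^ r))
g4 = ~(r | g3) = ~(r | (~(r | ~(p ^ r))))

~(r | (~(r | ~(p ^ r))))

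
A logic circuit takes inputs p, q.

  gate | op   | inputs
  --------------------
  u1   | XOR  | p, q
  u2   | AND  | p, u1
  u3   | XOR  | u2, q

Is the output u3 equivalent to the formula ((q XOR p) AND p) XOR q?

u1 = p XOR q
u2 = p AND u1 = p AND (p XOR q)
u3 = u2 XOR q = (p AND (p XOR q)) XOR q
At p=0, q=0: circuit gives 0, formula gives 0.
At p=0, q=1: circuit gives 1, formula gives 1.
Agrees on all 4 inputs.

Yes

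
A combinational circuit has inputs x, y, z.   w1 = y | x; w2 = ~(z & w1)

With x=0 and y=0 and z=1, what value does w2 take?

w1 = 0 | 0 = 0
w2 = ~(1 & 0) = 1

1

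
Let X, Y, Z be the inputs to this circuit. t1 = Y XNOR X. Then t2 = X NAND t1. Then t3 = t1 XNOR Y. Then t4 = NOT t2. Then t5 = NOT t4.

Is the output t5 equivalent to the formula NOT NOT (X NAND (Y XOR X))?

No

t1 = Y XNOR X
t2 = X NAND t1 = X NAND (Y XNOR X)
t4 = NOT t2 = NOT (X NAND (Y XNOR X))
t5 = NOT t4 = NOT NOT (X NAND (Y XNOR X))
At X=1, Y=0, Z=0: circuit gives 1, formula gives 0.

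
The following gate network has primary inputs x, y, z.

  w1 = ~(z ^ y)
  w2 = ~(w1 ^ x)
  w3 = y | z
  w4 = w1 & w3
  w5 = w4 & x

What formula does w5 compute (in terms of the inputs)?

((~(z ^ y)) & (y | z)) & x

w1 = ~(z ^ y)
w3 = y | z
w4 = w1 & w3 = (~(z ^ y)) & (y | z)
w5 = w4 & x = ((~(z ^ y)) & (y | z)) & x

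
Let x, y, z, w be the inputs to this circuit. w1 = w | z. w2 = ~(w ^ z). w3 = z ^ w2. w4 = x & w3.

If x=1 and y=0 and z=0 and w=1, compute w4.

0

w2 = ~(1 ^ 0) = 0
w3 = 0 ^ 0 = 0
w4 = 1 & 0 = 0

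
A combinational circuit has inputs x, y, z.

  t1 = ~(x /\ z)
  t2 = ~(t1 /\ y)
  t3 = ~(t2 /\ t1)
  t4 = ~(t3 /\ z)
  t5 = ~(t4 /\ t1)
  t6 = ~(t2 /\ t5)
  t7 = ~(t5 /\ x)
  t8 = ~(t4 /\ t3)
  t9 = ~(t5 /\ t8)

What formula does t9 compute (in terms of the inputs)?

~((~((~((~((~((~(x /\ z)) /\ y)) /\ (~(x /\ z)))) /\ z)) /\ (~(x /\ z)))) /\ (~((~((~((~((~(x /\ z)) /\ y)) /\ (~(x /\ z)))) /\ z)) /\ (~((~((~(x /\ z)) /\ y)) /\ (~(x /\ z)))))))

t1 = ~(x /\ z)
t2 = ~(t1 /\ y) = ~((~(x /\ z)) /\ y)
t3 = ~(t2 /\ t1) = ~((~((~(x /\ z)) /\ y)) /\ (~(x /\ z)))
t4 = ~(t3 /\ z) = ~((~((~((~(x /\ z)) /\ y)) /\ (~(x /\ z)))) /\ z)
t5 = ~(t4 /\ t1) = ~((~((~((~((~(x /\ z)) /\ y)) /\ (~(x /\ z)))) /\ z)) /\ (~(x /\ z)))
t8 = ~(t4 /\ t3) = ~((~((~((~((~(x /\ z)) /\ y)) /\ (~(x /\ z)))) /\ z)) /\ (~((~((~(x /\ z)) /\ y)) /\ (~(x /\ z)))))
t9 = ~(t5 /\ t8) = ~((~((~((~((~((~(x /\ z)) /\ y)) /\ (~(x /\ z)))) /\ z)) /\ (~(x /\ z)))) /\ (~((~((~((~((~(x /\ z)) /\ y)) /\ (~(x /\ z)))) /\ z)) /\ (~((~((~(x /\ z)) /\ y)) /\ (~(x /\ z)))))))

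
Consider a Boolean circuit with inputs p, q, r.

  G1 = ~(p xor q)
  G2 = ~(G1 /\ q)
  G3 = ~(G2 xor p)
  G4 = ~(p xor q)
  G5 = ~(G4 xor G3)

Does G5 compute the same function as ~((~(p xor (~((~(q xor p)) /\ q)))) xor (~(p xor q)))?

Yes

G1 = ~(p xor q)
G2 = ~(G1 /\ q) = ~((~(p xor q)) /\ q)
G3 = ~(G2 xor p) = ~((~((~(p xor q)) /\ q)) xor p)
G4 = ~(p xor q)
G5 = ~(G4 xor G3) = ~((~(p xor q)) xor (~((~((~(p xor q)) /\ q)) xor p)))
At p=0, q=0, r=0: circuit gives 0, formula gives 0.
At p=0, q=1, r=0: circuit gives 1, formula gives 1.
Agrees on all 8 inputs.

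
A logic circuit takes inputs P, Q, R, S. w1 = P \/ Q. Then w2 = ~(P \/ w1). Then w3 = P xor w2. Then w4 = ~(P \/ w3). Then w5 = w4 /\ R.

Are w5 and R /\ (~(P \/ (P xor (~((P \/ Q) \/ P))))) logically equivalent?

Yes

w1 = P \/ Q
w2 = ~(P \/ w1) = ~(P \/ (P \/ Q))
w3 = P xor w2 = P xor (~(P \/ (P \/ Q)))
w4 = ~(P \/ w3) = ~(P \/ (P xor (~(P \/ (P \/ Q)))))
w5 = w4 /\ R = (~(P \/ (P xor (~(P \/ (P \/ Q)))))) /\ R
At P=0, Q=0, R=0, S=0: circuit gives 0, formula gives 0.
At P=0, Q=1, R=1, S=0: circuit gives 1, formula gives 1.
Agrees on all 16 inputs.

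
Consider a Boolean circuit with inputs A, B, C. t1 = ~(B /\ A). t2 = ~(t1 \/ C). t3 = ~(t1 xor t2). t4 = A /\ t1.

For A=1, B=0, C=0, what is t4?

1

t1 = ~(0 /\ 1) = 1
t4 = 1 /\ 1 = 1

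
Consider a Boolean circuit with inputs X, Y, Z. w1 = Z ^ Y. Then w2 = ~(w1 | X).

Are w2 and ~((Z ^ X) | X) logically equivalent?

w1 = Z ^ Y
w2 = ~(w1 | X) = ~((Z ^ Y) | X)
At X=0, Y=1, Z=0: circuit gives 0, formula gives 1.

No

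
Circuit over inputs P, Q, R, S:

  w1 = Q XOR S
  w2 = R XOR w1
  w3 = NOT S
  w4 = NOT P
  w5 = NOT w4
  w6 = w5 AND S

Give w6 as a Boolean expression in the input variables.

NOT NOT P AND S

w4 = NOT P
w5 = NOT w4 = NOT NOT P
w6 = w5 AND S = NOT NOT P AND S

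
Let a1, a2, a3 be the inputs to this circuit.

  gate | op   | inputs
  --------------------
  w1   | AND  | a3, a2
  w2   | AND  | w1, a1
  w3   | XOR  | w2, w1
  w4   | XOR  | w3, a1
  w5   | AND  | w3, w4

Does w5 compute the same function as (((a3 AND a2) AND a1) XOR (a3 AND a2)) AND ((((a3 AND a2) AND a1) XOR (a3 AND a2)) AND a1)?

No

w1 = a3 AND a2
w2 = w1 AND a1 = (a3 AND a2) AND a1
w3 = w2 XOR w1 = ((a3 AND a2) AND a1) XOR (a3 AND a2)
w4 = w3 XOR a1 = (((a3 AND a2) AND a1) XOR (a3 AND a2)) XOR a1
w5 = w3 AND w4 = (((a3 AND a2) AND a1) XOR (a3 AND a2)) AND ((((a3 AND a2) AND a1) XOR (a3 AND a2)) XOR a1)
At a1=0, a2=1, a3=1: circuit gives 1, formula gives 0.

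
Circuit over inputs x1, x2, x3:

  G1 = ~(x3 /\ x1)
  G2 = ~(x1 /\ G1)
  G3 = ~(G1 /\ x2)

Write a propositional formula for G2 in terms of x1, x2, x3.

~(x1 /\ (~(x3 /\ x1)))

G1 = ~(x3 /\ x1)
G2 = ~(x1 /\ G1) = ~(x1 /\ (~(x3 /\ x1)))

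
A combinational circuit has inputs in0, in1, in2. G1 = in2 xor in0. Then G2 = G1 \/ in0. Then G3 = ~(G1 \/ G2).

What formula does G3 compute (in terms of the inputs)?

~((in2 xor in0) \/ ((in2 xor in0) \/ in0))

G1 = in2 xor in0
G2 = G1 \/ in0 = (in2 xor in0) \/ in0
G3 = ~(G1 \/ G2) = ~((in2 xor in0) \/ ((in2 xor in0) \/ in0))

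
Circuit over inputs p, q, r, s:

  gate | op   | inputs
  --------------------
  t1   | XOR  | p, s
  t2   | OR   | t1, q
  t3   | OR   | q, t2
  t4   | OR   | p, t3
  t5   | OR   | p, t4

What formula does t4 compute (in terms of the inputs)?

p OR (q OR ((p XOR s) OR q))

t1 = p XOR s
t2 = t1 OR q = (p XOR s) OR q
t3 = q OR t2 = q OR ((p XOR s) OR q)
t4 = p OR t3 = p OR (q OR ((p XOR s) OR q))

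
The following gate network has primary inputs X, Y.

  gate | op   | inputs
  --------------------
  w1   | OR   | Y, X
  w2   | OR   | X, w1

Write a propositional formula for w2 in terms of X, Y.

w1 = Y OR X
w2 = X OR w1 = X OR (Y OR X)

X OR (Y OR X)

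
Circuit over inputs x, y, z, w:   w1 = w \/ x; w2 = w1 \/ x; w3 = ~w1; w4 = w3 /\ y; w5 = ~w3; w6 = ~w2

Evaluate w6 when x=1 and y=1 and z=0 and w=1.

0

w1 = 1 \/ 1 = 1
w2 = 1 \/ 1 = 1
w6 = ~1 = 0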